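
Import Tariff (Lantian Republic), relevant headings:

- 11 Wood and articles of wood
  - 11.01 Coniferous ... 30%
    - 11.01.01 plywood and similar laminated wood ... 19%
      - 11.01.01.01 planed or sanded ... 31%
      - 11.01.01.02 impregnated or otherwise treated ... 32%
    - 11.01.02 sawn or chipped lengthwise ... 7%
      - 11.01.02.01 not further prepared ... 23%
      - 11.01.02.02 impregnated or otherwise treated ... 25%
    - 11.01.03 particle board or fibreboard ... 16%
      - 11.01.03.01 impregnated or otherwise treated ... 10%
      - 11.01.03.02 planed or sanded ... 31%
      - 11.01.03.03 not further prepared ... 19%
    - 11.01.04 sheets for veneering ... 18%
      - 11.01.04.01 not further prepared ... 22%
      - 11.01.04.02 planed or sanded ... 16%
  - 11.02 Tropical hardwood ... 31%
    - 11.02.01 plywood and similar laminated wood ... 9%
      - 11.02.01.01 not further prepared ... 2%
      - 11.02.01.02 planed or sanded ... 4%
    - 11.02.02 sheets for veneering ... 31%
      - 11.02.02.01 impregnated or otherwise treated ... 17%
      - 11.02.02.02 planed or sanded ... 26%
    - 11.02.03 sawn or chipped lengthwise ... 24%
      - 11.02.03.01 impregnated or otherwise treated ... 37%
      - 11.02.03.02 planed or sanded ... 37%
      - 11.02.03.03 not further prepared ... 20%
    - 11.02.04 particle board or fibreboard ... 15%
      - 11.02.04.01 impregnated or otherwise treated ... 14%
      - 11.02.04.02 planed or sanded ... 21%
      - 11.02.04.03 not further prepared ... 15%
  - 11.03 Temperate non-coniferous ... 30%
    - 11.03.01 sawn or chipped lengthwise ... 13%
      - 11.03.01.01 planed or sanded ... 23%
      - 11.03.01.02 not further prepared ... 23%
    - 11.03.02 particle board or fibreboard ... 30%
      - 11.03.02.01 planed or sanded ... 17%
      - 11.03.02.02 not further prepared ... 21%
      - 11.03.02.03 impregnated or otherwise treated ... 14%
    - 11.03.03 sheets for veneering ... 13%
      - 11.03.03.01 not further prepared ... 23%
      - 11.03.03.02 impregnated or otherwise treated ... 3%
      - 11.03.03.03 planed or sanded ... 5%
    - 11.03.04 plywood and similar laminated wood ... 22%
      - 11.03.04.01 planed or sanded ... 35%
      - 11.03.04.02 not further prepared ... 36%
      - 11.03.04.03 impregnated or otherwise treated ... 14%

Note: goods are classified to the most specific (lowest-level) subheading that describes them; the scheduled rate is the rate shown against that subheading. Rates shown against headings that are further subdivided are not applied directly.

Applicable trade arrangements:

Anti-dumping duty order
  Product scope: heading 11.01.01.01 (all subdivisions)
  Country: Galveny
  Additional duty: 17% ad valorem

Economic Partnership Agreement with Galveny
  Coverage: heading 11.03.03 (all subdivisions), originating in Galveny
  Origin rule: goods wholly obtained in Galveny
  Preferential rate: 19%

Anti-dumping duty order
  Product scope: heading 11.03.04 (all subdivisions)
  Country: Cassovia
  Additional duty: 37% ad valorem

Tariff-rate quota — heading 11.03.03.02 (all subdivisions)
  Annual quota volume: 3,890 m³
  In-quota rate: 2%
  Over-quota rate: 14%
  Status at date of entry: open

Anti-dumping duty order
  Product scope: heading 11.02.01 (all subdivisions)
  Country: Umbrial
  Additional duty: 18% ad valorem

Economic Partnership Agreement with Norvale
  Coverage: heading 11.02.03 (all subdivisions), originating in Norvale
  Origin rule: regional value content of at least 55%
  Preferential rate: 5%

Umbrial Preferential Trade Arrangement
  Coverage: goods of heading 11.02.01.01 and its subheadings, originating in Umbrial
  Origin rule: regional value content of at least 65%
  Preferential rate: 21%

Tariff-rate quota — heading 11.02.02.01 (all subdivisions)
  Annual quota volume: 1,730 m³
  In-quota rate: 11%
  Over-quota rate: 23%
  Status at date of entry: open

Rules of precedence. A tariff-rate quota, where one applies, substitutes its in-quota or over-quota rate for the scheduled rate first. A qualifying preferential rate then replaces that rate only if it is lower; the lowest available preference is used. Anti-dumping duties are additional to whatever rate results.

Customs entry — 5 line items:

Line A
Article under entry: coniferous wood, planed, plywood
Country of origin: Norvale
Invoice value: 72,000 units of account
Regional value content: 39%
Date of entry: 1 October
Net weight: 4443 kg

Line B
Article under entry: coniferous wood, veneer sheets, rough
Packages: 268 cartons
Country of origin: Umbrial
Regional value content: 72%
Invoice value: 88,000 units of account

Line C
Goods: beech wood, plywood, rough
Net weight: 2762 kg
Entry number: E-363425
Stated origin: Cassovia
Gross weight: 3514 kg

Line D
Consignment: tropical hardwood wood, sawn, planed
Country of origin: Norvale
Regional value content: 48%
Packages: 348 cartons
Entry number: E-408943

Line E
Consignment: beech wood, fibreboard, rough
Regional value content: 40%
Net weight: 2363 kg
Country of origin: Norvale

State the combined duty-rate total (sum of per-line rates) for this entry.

184%

Line A: coniferous → 11.01; plywood → 11.01.01; planed → 11.01.01.01. Scheduled 31%. Norvale agreement on 11.02.03: 11.01.01.01 not covered. → 31%.
Line B: coniferous → 11.01; veneer sheets → 11.01.04; rough → 11.01.04.01. Scheduled 22%. Umbrial agreement on 11.02.01.01: 11.01.04.01 not covered. → 22%.
Line C: beech → 11.03; plywood → 11.03.04; rough → 11.03.04.02. Scheduled 36%. anti-dumping (Cassovia, 11.03.04): +37%; total 36% + 37% = 73%. → 73%.
Line D: tropical hardwood → 11.02; sawn → 11.02.03; planed → 11.02.03.02. Scheduled 37%. Norvale agreement on 11.02.03: RVC < 55%. → 37%.
Line E: beech → 11.03; fibreboard → 11.03.02; rough → 11.03.02.02. Scheduled 21%. Norvale agreement on 11.02.03: 11.03.02.02 not covered. → 21%.
Sum: 31% + 22% + 73% + 37% + 21% = 184%.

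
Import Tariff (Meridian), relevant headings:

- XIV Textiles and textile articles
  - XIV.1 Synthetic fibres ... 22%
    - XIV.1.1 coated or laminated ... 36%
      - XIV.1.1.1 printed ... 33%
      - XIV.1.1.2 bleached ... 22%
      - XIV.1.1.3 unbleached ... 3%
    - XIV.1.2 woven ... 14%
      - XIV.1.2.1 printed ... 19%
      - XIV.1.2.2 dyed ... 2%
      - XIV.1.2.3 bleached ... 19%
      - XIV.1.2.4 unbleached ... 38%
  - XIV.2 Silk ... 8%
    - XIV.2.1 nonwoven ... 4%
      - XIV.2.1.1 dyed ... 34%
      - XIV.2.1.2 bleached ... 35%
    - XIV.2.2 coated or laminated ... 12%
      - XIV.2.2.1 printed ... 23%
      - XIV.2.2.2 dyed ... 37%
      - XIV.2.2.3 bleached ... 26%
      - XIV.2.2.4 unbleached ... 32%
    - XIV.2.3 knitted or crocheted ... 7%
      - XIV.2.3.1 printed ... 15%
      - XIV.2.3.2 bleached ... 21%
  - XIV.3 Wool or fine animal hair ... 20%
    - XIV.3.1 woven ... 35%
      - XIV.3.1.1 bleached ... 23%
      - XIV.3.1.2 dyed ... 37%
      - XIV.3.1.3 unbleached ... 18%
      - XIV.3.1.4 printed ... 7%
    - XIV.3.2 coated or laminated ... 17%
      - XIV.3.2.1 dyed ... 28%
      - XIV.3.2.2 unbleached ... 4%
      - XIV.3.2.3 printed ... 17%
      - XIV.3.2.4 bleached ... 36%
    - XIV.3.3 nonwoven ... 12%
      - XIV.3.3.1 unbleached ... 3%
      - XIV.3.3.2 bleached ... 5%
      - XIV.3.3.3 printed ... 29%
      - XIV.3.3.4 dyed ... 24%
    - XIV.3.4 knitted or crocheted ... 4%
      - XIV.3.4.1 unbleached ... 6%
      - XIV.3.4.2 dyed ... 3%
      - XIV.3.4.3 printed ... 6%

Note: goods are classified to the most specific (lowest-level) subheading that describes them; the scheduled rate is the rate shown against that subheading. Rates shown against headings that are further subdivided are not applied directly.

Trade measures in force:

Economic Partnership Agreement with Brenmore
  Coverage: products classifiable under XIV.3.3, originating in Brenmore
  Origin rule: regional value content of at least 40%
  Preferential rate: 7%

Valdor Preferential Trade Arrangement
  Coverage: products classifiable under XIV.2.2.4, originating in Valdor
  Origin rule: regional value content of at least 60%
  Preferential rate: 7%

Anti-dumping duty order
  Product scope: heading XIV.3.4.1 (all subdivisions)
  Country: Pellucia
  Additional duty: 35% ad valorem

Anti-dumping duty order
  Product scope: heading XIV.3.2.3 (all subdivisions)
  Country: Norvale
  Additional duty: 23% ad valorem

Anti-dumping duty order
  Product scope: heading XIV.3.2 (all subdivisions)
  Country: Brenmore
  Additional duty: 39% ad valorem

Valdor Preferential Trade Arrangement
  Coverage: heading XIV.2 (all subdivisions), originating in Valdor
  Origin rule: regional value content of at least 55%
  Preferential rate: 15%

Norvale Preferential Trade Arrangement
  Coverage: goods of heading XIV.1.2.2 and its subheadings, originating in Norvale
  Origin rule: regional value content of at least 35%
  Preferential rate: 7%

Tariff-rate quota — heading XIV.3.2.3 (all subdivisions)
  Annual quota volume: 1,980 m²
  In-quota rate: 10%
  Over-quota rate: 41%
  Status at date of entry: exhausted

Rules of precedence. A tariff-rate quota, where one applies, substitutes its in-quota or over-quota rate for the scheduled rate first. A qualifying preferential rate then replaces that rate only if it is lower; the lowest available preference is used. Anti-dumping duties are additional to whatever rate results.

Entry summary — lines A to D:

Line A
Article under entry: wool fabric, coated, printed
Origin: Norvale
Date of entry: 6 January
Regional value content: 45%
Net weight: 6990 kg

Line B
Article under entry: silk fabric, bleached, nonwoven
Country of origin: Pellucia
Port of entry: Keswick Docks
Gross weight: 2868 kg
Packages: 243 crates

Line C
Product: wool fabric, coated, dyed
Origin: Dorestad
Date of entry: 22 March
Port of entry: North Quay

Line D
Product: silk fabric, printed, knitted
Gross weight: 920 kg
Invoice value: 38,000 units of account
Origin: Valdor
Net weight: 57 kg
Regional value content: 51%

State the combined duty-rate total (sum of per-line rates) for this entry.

Line A: wool → XIV.3; coated → XIV.3.2; printed → XIV.3.2.3. Scheduled 17%. quota on XIV.3.2.3 exhausted → over-quota 41%; Norvale agreement on XIV.1.2.2: XIV.3.2.3 not covered; anti-dumping (Norvale, XIV.3.2.3): +23%; total 41% + 23% = 64%. → 64%.
Line B: silk → XIV.2; nonwoven → XIV.2.1; bleached → XIV.2.1.2. Scheduled 35%. No special measure applies. → 35%.
Line C: wool → XIV.3; coated → XIV.3.2; dyed → XIV.3.2.1. Scheduled 28%. No special measure applies. → 28%.
Line D: silk → XIV.2; knitted → XIV.2.3; printed → XIV.2.3.1. Scheduled 15%. Valdor agreement on XIV.2.2.4: XIV.2.3.1 not covered; Valdor agreement on XIV.2: RVC < 55%. → 15%.
Sum: 64% + 35% + 28% + 15% = 142%.

142%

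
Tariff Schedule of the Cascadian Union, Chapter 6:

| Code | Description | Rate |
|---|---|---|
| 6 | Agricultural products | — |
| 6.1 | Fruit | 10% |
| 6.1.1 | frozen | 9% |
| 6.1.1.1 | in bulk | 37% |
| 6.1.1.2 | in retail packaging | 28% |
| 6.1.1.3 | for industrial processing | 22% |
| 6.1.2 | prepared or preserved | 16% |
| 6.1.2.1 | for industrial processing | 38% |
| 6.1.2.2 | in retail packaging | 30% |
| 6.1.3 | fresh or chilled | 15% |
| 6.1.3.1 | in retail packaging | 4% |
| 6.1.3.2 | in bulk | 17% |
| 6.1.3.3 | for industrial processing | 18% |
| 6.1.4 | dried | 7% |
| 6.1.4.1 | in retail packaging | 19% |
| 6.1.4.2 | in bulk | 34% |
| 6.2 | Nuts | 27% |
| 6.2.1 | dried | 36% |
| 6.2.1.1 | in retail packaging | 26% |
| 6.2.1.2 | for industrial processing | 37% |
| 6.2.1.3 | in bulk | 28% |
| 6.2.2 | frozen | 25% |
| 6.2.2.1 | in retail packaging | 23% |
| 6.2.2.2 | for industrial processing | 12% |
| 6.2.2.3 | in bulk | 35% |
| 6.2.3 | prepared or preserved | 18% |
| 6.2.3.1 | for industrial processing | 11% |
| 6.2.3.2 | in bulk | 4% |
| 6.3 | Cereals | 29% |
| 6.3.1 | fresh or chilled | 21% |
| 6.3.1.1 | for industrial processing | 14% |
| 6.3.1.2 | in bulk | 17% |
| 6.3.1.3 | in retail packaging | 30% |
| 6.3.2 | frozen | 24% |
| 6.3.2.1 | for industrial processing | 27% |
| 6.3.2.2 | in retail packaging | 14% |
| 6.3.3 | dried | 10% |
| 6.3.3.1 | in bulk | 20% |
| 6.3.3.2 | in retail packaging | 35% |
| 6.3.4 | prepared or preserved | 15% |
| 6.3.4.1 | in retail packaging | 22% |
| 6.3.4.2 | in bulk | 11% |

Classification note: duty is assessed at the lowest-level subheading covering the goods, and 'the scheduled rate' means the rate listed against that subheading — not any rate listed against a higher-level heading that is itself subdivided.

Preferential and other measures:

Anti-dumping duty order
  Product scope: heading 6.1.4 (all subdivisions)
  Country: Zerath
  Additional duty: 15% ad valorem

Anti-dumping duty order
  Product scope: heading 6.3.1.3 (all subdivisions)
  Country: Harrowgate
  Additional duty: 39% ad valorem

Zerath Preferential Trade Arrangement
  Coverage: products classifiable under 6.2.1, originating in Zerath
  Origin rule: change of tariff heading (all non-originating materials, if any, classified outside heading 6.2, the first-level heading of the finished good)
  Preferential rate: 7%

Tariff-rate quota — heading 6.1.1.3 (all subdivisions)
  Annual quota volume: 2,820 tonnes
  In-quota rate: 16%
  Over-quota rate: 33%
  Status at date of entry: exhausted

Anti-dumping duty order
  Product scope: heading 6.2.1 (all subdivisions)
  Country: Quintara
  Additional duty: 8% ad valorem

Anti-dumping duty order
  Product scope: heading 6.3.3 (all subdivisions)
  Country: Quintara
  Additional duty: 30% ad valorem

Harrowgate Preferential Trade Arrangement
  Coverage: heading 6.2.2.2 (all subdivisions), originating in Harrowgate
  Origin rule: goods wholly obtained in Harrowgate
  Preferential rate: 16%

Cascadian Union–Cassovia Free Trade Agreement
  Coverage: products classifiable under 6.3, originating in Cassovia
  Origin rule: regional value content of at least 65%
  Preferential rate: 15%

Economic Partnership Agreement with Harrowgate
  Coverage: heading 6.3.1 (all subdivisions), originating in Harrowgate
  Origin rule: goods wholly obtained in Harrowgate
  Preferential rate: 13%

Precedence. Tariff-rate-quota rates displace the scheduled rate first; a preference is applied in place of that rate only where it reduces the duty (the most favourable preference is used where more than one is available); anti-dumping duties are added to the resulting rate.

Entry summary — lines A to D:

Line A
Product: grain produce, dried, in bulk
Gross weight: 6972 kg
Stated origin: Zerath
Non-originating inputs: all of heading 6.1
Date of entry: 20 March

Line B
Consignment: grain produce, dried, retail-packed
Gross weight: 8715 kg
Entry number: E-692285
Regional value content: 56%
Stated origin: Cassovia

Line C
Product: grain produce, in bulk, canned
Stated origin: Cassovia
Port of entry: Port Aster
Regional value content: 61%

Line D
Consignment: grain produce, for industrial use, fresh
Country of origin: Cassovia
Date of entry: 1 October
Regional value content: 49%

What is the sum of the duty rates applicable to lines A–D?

Line A: grain → 6.3; dried → 6.3.3; in bulk → 6.3.3.1. Scheduled 20%. Zerath agreement on 6.2.1: 6.3.3.1 not covered. → 20%.
Line B: grain → 6.3; dried → 6.3.3; retail-packed → 6.3.3.2. Scheduled 35%. Cassovia agreement on 6.3: RVC < 65%. → 35%.
Line C: grain → 6.3; canned → 6.3.4; in bulk → 6.3.4.2. Scheduled 11%. Cassovia agreement on 6.3: RVC < 65%. → 11%.
Line D: grain → 6.3; fresh → 6.3.1; for industrial use → 6.3.1.1. Scheduled 14%. Cassovia agreement on 6.3: RVC < 65%. → 14%.
Sum: 20% + 35% + 11% + 14% = 80%.

80%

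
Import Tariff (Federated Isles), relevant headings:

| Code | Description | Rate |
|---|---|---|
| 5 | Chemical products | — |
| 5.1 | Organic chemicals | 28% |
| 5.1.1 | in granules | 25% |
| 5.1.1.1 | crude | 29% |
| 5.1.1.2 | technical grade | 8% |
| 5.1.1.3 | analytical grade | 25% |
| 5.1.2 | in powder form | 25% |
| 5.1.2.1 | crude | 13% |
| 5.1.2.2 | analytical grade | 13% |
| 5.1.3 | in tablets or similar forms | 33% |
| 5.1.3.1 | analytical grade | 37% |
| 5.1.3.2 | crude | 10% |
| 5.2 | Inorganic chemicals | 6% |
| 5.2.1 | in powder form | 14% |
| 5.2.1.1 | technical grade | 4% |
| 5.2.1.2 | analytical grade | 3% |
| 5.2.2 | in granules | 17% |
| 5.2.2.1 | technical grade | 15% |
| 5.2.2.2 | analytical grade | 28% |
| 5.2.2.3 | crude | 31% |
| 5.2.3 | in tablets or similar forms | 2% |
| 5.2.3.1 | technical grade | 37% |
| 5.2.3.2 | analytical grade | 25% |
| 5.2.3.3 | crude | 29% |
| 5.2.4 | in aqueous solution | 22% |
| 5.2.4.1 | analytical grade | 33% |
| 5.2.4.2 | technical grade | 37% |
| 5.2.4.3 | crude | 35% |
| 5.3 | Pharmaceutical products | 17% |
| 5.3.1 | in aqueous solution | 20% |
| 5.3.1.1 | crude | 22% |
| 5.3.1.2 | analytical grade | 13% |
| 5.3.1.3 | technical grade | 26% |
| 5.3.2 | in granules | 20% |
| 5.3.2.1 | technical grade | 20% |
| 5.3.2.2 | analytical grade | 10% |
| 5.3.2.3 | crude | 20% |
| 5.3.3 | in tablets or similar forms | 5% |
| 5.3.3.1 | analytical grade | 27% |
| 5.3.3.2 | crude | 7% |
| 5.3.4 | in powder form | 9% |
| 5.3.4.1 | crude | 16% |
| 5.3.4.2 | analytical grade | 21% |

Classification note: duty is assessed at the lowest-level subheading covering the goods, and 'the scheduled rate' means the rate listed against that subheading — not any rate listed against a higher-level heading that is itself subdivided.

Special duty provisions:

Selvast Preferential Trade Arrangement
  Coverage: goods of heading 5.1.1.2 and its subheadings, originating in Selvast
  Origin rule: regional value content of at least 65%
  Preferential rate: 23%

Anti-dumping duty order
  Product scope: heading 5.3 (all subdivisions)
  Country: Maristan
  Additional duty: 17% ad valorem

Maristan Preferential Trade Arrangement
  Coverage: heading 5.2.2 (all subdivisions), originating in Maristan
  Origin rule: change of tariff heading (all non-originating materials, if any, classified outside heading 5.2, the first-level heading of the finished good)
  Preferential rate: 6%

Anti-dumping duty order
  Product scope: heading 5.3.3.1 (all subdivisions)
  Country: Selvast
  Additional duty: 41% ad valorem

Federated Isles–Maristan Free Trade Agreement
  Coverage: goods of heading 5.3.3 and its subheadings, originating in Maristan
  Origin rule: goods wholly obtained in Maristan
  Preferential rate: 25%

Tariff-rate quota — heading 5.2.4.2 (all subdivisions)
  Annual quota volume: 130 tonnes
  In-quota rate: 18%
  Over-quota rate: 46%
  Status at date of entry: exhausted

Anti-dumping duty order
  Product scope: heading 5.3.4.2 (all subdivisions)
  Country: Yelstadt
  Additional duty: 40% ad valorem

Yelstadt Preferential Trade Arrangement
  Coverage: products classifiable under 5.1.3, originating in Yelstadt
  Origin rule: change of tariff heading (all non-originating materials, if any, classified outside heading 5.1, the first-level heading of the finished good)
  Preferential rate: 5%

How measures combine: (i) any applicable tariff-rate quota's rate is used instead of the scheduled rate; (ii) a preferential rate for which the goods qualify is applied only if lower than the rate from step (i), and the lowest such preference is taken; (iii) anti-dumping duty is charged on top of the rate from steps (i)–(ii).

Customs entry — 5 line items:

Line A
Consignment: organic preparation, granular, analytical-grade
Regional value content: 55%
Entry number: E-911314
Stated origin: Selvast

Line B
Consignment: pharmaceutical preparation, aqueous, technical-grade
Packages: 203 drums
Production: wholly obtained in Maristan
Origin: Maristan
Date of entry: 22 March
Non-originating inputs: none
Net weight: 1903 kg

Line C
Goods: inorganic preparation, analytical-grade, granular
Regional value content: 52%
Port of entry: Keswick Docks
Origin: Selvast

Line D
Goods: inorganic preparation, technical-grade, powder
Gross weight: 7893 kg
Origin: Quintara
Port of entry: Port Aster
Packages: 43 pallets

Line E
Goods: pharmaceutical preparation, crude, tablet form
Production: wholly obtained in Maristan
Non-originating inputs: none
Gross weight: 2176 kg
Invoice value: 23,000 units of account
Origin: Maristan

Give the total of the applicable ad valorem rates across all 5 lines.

Line A: organic → 5.1; granular → 5.1.1; analytical-grade → 5.1.1.3. Scheduled 25%. Selvast agreement on 5.1.1.2: 5.1.1.3 not covered. → 25%.
Line B: pharmaceutical → 5.3; aqueous → 5.3.1; technical-grade → 5.3.1.3. Scheduled 26%. Maristan agreement on 5.2.2: 5.3.1.3 not covered; Maristan agreement on 5.3.3: 5.3.1.3 not covered; anti-dumping (Maristan, 5.3): +17%; total 26% + 17% = 43%. → 43%.
Line C: inorganic → 5.2; granular → 5.2.2; analytical-grade → 5.2.2.2. Scheduled 28%. Selvast agreement on 5.1.1.2: 5.2.2.2 not covered. → 28%.
Line D: inorganic → 5.2; powder → 5.2.1; technical-grade → 5.2.1.1. Scheduled 4%. No special measure applies. → 4%.
Line E: pharmaceutical → 5.3; tablet form → 5.3.3; crude → 5.3.3.2. Scheduled 7%. Maristan agreement on 5.2.2: 5.3.3.2 not covered; Maristan agreement on 5.3.3: wholly obtained → 25% available; preference 25% not lower than 7% → no reduction; anti-dumping (Maristan, 5.3): +17%; total 7% + 17% = 24%. → 24%.
Sum: 25% + 43% + 28% + 4% + 24% = 124%.

124%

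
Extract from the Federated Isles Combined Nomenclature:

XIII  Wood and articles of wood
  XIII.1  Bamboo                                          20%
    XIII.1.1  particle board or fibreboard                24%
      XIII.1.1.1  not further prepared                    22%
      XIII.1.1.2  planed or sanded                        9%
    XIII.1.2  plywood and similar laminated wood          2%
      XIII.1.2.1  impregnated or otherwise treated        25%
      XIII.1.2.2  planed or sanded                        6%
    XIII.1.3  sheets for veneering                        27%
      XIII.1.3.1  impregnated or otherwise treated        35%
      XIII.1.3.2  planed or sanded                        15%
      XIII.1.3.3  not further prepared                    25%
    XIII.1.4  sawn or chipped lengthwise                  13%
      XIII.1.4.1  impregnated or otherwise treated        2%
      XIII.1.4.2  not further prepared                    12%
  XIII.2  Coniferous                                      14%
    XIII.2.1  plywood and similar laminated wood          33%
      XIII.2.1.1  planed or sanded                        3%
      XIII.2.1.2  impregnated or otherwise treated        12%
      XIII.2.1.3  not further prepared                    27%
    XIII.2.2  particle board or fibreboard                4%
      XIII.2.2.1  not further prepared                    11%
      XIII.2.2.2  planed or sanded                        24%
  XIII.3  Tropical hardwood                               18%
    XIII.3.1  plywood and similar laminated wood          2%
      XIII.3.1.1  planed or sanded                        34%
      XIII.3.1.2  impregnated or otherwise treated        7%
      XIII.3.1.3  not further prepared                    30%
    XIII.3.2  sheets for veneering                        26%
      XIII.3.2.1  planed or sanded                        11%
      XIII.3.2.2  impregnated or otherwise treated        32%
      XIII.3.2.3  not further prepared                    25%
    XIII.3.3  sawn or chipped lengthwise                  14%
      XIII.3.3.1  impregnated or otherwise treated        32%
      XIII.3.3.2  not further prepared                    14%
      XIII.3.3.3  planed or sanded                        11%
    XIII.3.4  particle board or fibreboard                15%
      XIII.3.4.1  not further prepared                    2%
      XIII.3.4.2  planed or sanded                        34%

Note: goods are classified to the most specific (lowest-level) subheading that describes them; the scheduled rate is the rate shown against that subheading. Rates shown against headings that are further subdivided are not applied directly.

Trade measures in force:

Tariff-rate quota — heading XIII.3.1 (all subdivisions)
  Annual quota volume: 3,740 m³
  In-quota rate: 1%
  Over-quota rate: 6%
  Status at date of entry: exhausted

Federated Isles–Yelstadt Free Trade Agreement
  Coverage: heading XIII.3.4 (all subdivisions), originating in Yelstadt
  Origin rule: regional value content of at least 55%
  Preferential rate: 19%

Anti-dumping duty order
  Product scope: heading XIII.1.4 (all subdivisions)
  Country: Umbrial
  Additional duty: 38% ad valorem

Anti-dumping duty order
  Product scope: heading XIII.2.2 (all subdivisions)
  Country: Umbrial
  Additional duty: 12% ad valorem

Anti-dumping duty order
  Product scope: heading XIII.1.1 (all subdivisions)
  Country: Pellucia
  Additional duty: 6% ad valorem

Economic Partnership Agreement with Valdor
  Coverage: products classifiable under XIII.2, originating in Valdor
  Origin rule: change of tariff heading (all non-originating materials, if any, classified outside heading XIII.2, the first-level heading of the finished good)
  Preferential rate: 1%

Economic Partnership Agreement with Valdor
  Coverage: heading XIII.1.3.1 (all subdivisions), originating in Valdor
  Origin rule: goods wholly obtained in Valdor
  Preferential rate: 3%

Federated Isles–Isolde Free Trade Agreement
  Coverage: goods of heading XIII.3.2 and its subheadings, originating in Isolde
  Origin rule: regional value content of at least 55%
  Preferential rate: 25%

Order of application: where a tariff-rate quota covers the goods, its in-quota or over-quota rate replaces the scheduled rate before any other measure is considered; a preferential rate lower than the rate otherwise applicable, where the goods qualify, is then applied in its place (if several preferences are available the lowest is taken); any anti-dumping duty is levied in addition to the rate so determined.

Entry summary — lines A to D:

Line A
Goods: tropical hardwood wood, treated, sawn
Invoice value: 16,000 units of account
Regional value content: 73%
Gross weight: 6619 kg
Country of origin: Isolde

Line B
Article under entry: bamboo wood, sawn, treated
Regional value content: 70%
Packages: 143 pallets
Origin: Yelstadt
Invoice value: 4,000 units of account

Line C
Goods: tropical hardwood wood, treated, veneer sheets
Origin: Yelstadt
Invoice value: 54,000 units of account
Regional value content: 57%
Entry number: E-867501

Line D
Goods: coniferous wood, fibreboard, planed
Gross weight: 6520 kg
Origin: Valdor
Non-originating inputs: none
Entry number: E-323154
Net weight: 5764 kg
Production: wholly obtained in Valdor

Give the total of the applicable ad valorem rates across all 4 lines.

67%

Line A: tropical hardwood → XIII.3; sawn → XIII.3.3; treated → XIII.3.3.1. Scheduled 32%. Isolde agreement on XIII.3.2: XIII.3.3.1 not covered. → 32%.
Line B: bamboo → XIII.1; sawn → XIII.1.4; treated → XIII.1.4.1. Scheduled 2%. Yelstadt agreement on XIII.3.4: XIII.1.4.1 not covered. → 2%.
Line C: tropical hardwood → XIII.3; veneer sheets → XIII.3.2; treated → XIII.3.2.2. Scheduled 32%. Yelstadt agreement on XIII.3.4: XIII.3.2.2 not covered. → 32%.
Line D: coniferous → XIII.2; fibreboard → XIII.2.2; planed → XIII.2.2.2. Scheduled 24%. Valdor agreement on XIII.2: CTH met → 1% available; Valdor agreement on XIII.1.3.1: XIII.2.2.2 not covered; preferential 1%. → 1%.
Sum: 32% + 2% + 32% + 1% = 67%.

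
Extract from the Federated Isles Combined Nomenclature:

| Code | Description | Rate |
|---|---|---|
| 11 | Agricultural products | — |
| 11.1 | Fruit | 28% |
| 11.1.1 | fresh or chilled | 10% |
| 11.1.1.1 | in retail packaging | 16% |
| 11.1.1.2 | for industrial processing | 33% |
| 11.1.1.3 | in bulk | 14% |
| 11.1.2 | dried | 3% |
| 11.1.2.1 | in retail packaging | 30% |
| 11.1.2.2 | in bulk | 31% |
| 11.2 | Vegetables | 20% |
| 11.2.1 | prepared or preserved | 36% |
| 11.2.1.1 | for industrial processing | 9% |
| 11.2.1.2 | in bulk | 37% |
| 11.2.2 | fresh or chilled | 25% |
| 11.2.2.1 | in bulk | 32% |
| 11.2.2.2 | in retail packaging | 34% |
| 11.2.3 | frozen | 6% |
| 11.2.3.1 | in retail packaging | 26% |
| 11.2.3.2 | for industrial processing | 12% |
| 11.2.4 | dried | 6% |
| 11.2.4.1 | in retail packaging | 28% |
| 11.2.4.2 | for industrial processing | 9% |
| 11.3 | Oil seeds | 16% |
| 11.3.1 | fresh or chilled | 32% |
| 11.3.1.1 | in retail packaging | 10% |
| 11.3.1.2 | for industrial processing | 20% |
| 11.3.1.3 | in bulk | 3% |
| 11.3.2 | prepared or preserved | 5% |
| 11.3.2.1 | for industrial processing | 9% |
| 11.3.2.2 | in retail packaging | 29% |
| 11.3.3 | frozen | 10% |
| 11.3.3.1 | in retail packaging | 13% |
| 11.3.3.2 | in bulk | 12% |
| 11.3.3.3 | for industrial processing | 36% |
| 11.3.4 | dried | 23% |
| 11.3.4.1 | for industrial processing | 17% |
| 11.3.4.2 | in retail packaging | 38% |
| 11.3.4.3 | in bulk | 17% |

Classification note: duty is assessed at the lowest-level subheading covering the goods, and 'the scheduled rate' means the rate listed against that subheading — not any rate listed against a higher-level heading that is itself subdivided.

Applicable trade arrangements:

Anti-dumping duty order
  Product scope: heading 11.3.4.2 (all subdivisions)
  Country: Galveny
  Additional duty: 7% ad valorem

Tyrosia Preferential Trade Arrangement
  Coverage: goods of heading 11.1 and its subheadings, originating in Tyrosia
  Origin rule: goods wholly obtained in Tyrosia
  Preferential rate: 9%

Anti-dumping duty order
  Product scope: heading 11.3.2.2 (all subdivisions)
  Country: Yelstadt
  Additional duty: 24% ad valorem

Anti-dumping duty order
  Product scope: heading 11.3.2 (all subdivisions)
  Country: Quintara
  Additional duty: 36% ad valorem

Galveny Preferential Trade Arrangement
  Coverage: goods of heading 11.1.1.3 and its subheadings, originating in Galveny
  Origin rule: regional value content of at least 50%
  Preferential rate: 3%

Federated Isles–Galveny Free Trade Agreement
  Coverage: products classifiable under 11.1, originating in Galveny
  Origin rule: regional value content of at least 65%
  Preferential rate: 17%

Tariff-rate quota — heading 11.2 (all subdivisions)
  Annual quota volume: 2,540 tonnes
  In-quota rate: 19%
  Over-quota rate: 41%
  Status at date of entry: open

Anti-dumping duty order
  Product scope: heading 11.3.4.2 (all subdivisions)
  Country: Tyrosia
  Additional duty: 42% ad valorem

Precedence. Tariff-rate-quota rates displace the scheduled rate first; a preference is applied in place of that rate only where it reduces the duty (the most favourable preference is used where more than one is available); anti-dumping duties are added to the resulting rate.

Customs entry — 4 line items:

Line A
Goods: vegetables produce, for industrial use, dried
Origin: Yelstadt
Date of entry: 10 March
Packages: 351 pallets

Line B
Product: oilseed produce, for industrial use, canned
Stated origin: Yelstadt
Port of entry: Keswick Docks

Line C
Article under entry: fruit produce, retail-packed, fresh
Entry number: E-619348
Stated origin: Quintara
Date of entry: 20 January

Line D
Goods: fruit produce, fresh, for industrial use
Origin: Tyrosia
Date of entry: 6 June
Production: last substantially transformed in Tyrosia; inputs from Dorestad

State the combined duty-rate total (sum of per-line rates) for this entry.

Line A: vegetables → 11.2; dried → 11.2.4; for industrial use → 11.2.4.2. Scheduled 9%. quota on 11.2 open → in-quota 19%. → 19%.
Line B: oilseed → 11.3; canned → 11.3.2; for industrial use → 11.3.2.1. Scheduled 9%. No special measure applies. → 9%.
Line C: fruit → 11.1; fresh → 11.1.1; retail-packed → 11.1.1.1. Scheduled 16%. No special measure applies. → 16%.
Line D: fruit → 11.1; fresh → 11.1.1; for industrial use → 11.1.1.2. Scheduled 33%. Tyrosia agreement on 11.1: not wholly obtained. → 33%.
Sum: 19% + 9% + 16% + 33% = 77%.

77%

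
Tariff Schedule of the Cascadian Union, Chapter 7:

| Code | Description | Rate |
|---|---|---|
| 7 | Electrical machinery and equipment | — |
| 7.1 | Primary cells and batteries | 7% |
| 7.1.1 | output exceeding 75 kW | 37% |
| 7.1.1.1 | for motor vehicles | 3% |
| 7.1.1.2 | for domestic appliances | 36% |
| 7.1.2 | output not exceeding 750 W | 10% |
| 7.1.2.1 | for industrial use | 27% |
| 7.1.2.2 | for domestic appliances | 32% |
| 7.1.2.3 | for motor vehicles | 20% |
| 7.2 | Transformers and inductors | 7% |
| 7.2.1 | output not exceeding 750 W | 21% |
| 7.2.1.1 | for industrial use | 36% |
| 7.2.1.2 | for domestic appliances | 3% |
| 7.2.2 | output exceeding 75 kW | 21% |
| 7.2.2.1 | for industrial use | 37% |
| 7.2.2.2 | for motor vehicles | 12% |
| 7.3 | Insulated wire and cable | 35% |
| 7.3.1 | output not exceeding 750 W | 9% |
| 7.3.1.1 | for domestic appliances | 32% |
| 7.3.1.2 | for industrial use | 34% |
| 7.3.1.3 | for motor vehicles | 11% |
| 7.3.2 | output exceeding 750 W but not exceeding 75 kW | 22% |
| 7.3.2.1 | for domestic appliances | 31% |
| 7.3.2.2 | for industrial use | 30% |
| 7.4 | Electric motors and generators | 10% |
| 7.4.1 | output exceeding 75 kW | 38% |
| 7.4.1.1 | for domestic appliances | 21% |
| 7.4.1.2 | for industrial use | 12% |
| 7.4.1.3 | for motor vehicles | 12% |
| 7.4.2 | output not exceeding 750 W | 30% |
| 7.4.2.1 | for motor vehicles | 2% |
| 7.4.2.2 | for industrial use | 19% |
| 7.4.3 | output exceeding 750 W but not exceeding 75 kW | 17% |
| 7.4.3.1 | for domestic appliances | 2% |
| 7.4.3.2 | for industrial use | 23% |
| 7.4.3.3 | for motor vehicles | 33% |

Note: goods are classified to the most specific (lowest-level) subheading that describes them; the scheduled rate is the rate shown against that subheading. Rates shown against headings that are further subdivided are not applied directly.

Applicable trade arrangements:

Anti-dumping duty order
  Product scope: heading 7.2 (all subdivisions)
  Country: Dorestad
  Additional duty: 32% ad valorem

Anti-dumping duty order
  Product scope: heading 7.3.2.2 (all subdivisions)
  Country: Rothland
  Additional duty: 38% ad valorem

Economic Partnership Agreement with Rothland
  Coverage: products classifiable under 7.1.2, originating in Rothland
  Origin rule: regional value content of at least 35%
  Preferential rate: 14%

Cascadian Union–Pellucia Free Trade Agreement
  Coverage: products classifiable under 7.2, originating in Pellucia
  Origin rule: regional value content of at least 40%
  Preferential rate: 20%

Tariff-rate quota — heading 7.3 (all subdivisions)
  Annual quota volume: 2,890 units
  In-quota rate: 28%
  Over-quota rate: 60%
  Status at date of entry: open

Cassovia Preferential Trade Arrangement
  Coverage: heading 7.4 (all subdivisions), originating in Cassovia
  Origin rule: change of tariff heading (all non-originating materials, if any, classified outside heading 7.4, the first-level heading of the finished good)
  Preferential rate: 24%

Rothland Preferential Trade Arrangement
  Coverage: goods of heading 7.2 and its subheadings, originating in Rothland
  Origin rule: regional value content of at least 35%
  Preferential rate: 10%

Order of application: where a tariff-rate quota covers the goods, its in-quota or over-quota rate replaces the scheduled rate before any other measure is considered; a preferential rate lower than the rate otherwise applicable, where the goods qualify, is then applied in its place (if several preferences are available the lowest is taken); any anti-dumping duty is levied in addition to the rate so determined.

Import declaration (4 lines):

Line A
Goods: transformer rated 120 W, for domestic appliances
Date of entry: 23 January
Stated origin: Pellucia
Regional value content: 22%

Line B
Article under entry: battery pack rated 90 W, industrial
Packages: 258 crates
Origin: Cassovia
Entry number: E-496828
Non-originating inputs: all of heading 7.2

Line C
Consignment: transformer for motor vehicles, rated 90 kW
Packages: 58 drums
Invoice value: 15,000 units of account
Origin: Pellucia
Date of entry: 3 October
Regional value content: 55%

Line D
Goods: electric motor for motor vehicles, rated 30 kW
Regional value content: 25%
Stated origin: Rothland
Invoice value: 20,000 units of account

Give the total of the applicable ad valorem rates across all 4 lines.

75%

Line A: transformer → 7.2; rated 120 W → 7.2.1; for domestic appliances → 7.2.1.2. Scheduled 3%. Pellucia agreement on 7.2: RVC < 40%. → 3%.
Line B: battery pack → 7.1; rated 90 W → 7.1.2; industrial → 7.1.2.1. Scheduled 27%. Cassovia agreement on 7.4: 7.1.2.1 not covered. → 27%.
Line C: transformer → 7.2; rated 90 kW → 7.2.2; for motor vehicles → 7.2.2.2. Scheduled 12%. Pellucia agreement on 7.2: RVC ≥ 40% → 20% available; preference 20% not lower than 12% → no reduction. → 12%.
Line D: electric motor → 7.4; rated 30 kW → 7.4.3; for motor vehicles → 7.4.3.3. Scheduled 33%. Rothland agreement on 7.1.2: 7.4.3.3 not covered; Rothland agreement on 7.2: 7.4.3.3 not covered. → 33%.
Sum: 3% + 27% + 12% + 33% = 75%.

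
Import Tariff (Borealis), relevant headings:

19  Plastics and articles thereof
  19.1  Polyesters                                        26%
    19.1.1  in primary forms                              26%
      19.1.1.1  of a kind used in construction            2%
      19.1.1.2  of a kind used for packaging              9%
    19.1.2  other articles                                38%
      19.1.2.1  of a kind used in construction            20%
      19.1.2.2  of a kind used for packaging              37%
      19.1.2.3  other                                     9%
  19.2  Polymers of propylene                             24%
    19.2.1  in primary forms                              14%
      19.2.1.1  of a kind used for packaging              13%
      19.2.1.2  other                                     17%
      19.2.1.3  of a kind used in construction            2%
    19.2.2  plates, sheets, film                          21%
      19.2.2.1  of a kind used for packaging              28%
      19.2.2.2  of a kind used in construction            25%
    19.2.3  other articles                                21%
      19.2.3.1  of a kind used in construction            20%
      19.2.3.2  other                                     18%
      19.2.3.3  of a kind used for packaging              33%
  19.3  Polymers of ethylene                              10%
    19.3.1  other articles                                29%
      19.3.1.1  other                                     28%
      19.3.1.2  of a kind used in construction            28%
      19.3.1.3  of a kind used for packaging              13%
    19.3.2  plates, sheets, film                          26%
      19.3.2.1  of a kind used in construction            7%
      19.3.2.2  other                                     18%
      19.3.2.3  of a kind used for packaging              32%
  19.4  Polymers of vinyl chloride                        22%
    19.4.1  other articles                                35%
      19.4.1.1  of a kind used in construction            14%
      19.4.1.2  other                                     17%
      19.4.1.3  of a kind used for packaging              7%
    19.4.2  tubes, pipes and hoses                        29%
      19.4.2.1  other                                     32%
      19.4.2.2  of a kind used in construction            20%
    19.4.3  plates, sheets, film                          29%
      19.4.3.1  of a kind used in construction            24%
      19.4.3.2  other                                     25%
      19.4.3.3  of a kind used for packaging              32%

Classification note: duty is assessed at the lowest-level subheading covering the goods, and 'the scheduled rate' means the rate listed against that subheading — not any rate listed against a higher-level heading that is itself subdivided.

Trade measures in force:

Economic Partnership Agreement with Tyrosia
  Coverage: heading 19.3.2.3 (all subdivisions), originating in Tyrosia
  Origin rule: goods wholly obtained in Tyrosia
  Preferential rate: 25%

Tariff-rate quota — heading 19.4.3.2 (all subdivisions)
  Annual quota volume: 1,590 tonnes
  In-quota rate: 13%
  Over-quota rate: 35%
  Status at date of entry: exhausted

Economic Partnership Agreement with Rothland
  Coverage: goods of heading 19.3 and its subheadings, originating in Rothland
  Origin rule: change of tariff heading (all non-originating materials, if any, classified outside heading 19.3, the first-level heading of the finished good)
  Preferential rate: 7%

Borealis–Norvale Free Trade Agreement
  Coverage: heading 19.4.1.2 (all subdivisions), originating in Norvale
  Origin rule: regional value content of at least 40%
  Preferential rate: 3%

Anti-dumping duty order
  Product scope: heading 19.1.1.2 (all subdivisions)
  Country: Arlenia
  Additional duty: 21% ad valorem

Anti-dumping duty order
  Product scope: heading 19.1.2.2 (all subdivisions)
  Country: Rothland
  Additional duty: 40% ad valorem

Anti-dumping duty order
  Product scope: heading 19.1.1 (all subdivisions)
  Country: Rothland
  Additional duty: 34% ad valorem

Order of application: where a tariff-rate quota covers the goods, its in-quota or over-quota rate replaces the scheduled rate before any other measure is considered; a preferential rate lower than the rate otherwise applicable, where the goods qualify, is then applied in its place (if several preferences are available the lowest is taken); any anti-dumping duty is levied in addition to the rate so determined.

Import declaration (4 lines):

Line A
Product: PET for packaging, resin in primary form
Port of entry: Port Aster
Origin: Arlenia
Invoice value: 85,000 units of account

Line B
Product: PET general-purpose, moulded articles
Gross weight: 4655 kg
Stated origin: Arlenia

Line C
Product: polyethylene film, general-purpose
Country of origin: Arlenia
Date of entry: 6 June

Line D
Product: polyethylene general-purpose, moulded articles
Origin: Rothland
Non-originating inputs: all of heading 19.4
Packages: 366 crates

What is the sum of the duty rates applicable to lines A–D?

64%

Line A: PET → 19.1; resin in primary form → 19.1.1; for packaging → 19.1.1.2. Scheduled 9%. anti-dumping (Arlenia, 19.1.1.2): +21%; total 9% + 21% = 30%. → 30%.
Line B: PET → 19.1; moulded articles → 19.1.2; general-purpose → 19.1.2.3. Scheduled 9%. No special measure applies. → 9%.
Line C: polyethylene → 19.3; film → 19.3.2; general-purpose → 19.3.2.2. Scheduled 18%. No special measure applies. → 18%.
Line D: polyethylene → 19.3; moulded articles → 19.3.1; general-purpose → 19.3.1.1. Scheduled 28%. Rothland agreement on 19.3: CTH met → 7% available; preferential 7%. → 7%.
Sum: 30% + 9% + 18% + 7% = 64%.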